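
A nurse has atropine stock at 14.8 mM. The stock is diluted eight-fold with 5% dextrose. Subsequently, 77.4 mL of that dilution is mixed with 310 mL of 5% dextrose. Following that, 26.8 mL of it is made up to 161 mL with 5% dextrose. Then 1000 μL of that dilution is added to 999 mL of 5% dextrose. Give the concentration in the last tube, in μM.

0.0615 μM

Overall dilution factor = 8 × 5.005 × 6.007 × 1000 = 2.41 × 10⁵.
14.8 mM / 2.41 × 10⁵ = 6.15 × 10⁻⁵ mM = 0.0615 μM.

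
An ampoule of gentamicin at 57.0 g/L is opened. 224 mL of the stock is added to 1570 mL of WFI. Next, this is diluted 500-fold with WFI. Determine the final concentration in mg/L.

14.2 mg/L

Overall dilution factor = 8.009 × 500 = 4004.
57.0 g/L / 4004 = 0.0142 g/L = 14.2 mg/L.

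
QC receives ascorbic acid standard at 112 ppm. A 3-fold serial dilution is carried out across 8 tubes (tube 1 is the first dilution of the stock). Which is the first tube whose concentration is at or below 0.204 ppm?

tube 6

Tube n has concentration 112 ppm / 3ⁿ.
Need 3ⁿ ≥ 112 ppm / 0.204 ppm = 549, so n ≥ 5.74.
First such tube: n = 6.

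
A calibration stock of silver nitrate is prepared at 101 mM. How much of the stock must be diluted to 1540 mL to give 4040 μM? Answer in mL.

4040 μM = 4.04 mM.
V₁ = C₂V₂/C₁ = 4.04 × 1540 / 101 = 61.6 mL.

61.6 mL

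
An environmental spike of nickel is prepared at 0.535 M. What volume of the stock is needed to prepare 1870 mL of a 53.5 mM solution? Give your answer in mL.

187 mL

53.5 mM = 0.0535 M.
V₁ = C₂V₂/C₁ = 0.0535 × 1870 / 0.535 = 187 mL.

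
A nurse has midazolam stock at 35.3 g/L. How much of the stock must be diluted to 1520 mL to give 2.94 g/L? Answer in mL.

127 mL

V₁ = C₂V₂/C₁ = 2.94 × 1520 / 35.3 = 127 mL.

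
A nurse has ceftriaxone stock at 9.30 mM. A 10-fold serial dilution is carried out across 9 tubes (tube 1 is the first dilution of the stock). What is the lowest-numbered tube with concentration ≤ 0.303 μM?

tube 5

Tube n has concentration 9.30 mM / 10ⁿ.
Need 10ⁿ ≥ 9.30 mM / 0.303 μM = 3.07 × 10⁴, so n ≥ 4.49.
First such tube: n = 5.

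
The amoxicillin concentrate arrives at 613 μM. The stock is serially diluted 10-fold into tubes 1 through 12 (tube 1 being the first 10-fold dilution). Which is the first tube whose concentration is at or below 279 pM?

tube 7

Tube n has concentration 613 μM / 10ⁿ.
Need 10ⁿ ≥ 613 μM / 279 pM = 2.20 × 10⁶, so n ≥ 6.34.
First such tube: n = 7.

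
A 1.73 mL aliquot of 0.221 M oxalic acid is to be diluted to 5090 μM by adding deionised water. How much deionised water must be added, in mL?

5090 μM = 5.09 × 10⁻³ M.
V₂ = C₁V₁/C₂ = 0.221 × 1.73 / 5.09 × 10⁻³ = 75.1 mL.
Diluent to add = V₂ − V₁ = 75.1 − 1.73 = 73.4 mL.

73.4 mL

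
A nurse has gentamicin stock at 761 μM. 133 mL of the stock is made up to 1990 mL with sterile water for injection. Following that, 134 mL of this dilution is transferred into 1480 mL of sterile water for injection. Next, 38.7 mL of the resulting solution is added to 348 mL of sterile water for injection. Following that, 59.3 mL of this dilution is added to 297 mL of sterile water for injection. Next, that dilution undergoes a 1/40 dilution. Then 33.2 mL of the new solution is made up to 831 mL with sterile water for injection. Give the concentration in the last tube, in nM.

0.0702 nM

Overall dilution factor = 14.96 × 12.04 × 9.992 × 6.008 × 40 × 25.03 = 1.08 × 10⁷.
761 μM / 1.08 × 10⁷ = 7.02 × 10⁻⁵ μM = 0.0702 nM.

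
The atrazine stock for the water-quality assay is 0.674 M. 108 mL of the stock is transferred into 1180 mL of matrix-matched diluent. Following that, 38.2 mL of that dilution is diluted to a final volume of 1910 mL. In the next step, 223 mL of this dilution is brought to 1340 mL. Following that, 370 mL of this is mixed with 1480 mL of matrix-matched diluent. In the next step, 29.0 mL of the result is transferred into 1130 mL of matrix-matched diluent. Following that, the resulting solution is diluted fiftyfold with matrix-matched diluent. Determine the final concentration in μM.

0.0188 μM

Overall dilution factor = 11.93 × 50 × 6.009 × 5 × 39.97 × 50 = 3.58 × 10⁷.
0.674 M / 3.58 × 10⁷ = 1.88 × 10⁻⁸ M = 0.0188 μM.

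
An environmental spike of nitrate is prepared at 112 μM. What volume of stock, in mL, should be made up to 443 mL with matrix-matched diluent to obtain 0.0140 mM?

0.0140 mM = 14.0 μM.
V₁ = C₂V₂/C₁ = 14.0 × 443 / 112 = 55.4 mL.

55.4 mL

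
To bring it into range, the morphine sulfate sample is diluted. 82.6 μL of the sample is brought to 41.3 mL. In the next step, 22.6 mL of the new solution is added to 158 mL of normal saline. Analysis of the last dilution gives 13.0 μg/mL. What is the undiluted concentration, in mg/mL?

51.9 mg/mL

Overall dilution factor = 500 × 7.991 = 3996.
Original = 13.0 μg/mL × 3996 = 5.19 × 10⁴ μg/mL = 51.9 mg/mL.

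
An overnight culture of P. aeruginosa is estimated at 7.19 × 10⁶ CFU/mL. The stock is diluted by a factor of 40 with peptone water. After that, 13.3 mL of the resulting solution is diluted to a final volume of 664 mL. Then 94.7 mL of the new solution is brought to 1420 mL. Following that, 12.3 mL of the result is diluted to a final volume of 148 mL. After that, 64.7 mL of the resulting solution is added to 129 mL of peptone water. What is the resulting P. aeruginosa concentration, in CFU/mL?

Overall dilution factor = 40 × 49.92 × 14.99 × 12.03 × 2.994 = 1.08 × 10⁶.
7.19 × 10⁶ CFU/mL / 1.08 × 10⁶ = 6.67 CFU/mL.

6.67 CFU/mL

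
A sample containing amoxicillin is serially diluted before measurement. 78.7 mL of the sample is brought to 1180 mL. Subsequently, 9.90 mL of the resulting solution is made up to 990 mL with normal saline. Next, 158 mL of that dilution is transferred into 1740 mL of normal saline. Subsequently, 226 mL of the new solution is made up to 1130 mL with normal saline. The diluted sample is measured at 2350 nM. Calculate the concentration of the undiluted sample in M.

0.212 M

Overall dilution factor = 14.99 × 100 × 12.01 × 5 = 9.01 × 10⁴.
Original = 2350 nM × 9.01 × 10⁴ = 2.12 × 10⁸ nM = 0.212 M.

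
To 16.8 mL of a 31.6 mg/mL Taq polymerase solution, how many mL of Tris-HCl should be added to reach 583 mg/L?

583 mg/L = 0.583 mg/mL.
V₂ = C₁V₁/C₂ = 31.6 × 16.8 / 0.583 = 911 mL.
Diluent to add = V₂ − V₁ = 911 − 16.8 = 894 mL.

894 mL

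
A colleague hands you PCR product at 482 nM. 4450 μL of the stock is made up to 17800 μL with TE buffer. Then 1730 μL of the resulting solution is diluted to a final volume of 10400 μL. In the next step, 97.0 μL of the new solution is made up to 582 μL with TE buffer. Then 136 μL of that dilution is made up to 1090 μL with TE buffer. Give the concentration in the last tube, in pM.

Overall dilution factor = 4 × 6.012 × 6 × 8.015 = 1156.
482 nM / 1156 = 0.417 nM = 417 pM.

417 pM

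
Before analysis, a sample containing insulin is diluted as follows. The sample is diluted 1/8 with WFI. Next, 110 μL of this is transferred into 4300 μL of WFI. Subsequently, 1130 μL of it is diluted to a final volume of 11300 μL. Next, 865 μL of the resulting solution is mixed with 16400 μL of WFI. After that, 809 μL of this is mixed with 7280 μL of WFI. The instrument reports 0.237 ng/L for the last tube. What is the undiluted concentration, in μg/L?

Overall dilution factor = 8 × 40.09 × 10 × 19.96 × 9.999 = 6.40 × 10⁵.
Original = 0.237 ng/L × 6.40 × 10⁵ = 1.52 × 10⁵ ng/L = 152 μg/L.

152 μg/L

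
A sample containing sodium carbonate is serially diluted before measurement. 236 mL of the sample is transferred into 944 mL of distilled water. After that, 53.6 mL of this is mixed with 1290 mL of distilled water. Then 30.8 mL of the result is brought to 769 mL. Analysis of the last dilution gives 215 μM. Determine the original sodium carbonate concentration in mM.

Overall dilution factor = 5 × 25.07 × 24.97 = 3129.
Original = 215 μM × 3129 = 6.73 × 10⁵ μM = 673 mM.

673 mM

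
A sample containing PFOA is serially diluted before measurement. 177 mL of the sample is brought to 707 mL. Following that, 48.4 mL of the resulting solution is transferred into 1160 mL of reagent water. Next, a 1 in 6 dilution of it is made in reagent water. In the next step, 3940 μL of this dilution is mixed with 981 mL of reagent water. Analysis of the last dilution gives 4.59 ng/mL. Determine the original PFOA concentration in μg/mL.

687 μg/mL

Overall dilution factor = 3.994 × 24.97 × 6 × 250.0 = 1.50 × 10⁵.
Original = 4.59 ng/mL × 1.50 × 10⁵ = 6.87 × 10⁵ ng/mL = 687 μg/mL.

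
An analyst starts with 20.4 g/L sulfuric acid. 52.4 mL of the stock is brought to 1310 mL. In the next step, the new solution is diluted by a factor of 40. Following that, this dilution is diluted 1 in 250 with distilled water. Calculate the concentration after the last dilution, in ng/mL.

81.6 ng/mL

Overall dilution factor = 25 × 40 × 250 = 2.50 × 10⁵.
20.4 g/L / 2.50 × 10⁵ = 8.16 × 10⁻⁵ g/L = 81.6 ng/mL.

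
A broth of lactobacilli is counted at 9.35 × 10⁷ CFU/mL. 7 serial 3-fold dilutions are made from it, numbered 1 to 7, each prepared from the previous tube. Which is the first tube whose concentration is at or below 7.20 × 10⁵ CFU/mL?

tube 5

Tube n has concentration 9.35 × 10⁷ CFU/mL / 3ⁿ.
Need 3ⁿ ≥ 9.35 × 10⁷ CFU/mL / 7.20 × 10⁵ CFU/mL = 130, so n ≥ 4.43.
First such tube: n = 5.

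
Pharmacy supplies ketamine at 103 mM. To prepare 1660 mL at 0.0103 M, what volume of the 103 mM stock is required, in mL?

166 mL

0.0103 M = 10.3 mM.
V₁ = C₂V₂/C₁ = 10.3 × 1660 / 103 = 166 mL.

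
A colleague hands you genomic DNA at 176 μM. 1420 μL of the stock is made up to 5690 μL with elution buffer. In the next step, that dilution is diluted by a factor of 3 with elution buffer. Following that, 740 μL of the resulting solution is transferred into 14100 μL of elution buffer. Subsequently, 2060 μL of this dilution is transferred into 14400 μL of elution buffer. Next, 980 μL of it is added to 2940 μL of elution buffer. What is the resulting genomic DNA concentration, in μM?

Overall dilution factor = 4.007 × 3 × 20.05 × 7.990 × 4 = 7705.
176 μM / 7705 = 0.0228 μM.

0.0228 μM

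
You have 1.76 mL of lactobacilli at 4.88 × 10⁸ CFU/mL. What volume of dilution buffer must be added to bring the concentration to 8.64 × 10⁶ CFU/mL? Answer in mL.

97.6 mL

V₂ = C₁V₁/C₂ = 4.88 × 10⁸ × 1.76 / 8.64 × 10⁶ = 99.4 mL.
Diluent to add = V₂ − V₁ = 99.4 − 1.76 = 97.6 mL.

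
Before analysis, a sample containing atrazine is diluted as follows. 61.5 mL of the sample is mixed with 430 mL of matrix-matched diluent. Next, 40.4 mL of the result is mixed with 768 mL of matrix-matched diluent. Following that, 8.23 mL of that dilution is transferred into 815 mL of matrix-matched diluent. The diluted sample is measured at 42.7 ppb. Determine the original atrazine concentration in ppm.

Overall dilution factor = 7.992 × 20.01 × 100.0 = 1.60 × 10⁴.
Original = 42.7 ppb × 1.60 × 10⁴ = 6.83 × 10⁵ ppb = 683 ppm.

683 ppm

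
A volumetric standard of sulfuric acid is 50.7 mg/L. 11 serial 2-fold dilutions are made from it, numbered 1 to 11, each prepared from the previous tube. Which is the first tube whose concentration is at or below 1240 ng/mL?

Tube n has concentration 50.7 mg/L / 2ⁿ.
Need 2ⁿ ≥ 50.7 mg/L / 1240 ng/mL = 40.9, so n ≥ 5.35.
First such tube: n = 6.

tube 6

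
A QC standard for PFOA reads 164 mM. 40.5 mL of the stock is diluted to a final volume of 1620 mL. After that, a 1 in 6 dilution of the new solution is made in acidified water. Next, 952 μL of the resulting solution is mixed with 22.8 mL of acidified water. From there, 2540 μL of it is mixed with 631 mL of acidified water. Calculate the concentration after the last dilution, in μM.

Overall dilution factor = 40 × 6 × 24.95 × 249.4 = 1.49 × 10⁶.
164 mM / 1.49 × 10⁶ = 1.10 × 10⁻⁴ mM = 0.110 μM.

0.110 μM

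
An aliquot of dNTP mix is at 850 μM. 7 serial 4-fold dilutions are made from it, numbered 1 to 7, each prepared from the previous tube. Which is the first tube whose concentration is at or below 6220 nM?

tube 4

Tube n has concentration 850 μM / 4ⁿ.
Need 4ⁿ ≥ 850 μM / 6220 nM = 137, so n ≥ 3.55.
First such tube: n = 4.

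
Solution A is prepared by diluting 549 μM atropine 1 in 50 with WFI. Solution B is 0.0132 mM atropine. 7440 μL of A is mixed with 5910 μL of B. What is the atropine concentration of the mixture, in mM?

0.0120 mM

C_A = 549 μM / 50 = 11.0 μM.
C_B = 0.0132 mM = 13.2 μM.
C_mix = (C_A·V_A + C_B·V_B)/(V_A + V_B) = (11.0×7440 + 13.2×5910) / 13350 = 12.0 μM = 0.0120 mM.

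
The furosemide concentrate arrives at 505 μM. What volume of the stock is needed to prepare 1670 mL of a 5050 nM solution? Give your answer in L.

0.0167 L

5050 nM = 5.05 μM.
V₁ = C₂V₂/C₁ = 5.05 × 1670 / 505 = 16.7 mL = 0.0167 L.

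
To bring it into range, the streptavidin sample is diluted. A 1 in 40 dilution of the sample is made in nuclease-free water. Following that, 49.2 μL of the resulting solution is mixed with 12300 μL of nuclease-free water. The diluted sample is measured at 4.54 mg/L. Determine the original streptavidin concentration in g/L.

45.6 g/L

Overall dilution factor = 40 × 251 = 1.00 × 10⁴.
Original = 4.54 mg/L × 1.00 × 10⁴ = 4.56 × 10⁴ mg/L = 45.6 g/L.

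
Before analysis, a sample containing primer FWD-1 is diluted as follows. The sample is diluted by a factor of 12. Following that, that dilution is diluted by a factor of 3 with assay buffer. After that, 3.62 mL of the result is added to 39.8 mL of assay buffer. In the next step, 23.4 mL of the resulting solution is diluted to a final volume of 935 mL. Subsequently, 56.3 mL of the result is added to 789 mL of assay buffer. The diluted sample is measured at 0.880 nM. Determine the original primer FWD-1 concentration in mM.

0.228 mM

Overall dilution factor = 12 × 3 × 11.99 × 39.96 × 15.01 = 2.59 × 10⁵.
Original = 0.880 nM × 2.59 × 10⁵ = 2.28 × 10⁵ nM = 0.228 mM.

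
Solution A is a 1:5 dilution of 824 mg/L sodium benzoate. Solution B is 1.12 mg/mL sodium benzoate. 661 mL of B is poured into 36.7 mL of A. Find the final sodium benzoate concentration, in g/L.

1.07 g/L

C_A = 824 mg/L / 5 = 165 mg/L.
C_B = 1.12 mg/mL = 1120 mg/L.
C_mix = (C_A·V_A + C_B·V_B)/(V_A + V_B) = (165×36.7 + 1120×661) / 697.7 = 1070 mg/L = 1.07 g/L.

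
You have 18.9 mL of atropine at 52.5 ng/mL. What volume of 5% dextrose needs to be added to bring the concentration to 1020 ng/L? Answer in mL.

1020 ng/L = 1.02 ng/mL.
V₂ = C₁V₁/C₂ = 52.5 × 18.9 / 1.02 = 973 mL.
Diluent to add = V₂ − V₁ = 973 − 18.9 = 954 mL.

954 mL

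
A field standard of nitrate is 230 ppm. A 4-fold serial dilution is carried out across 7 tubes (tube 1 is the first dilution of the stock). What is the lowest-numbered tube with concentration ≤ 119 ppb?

Tube n has concentration 230 ppm / 4ⁿ.
Need 4ⁿ ≥ 230 ppm / 119 ppb = 1933, so n ≥ 5.46.
First such tube: n = 6.

tube 6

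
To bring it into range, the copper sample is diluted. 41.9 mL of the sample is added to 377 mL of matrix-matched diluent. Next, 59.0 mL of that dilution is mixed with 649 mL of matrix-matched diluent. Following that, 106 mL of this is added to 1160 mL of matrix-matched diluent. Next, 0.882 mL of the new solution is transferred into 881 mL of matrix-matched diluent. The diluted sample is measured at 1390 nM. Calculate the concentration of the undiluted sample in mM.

Overall dilution factor = 9.998 × 12 × 11.94 × 999.9 = 1.43 × 10⁶.
Original = 1390 nM × 1.43 × 10⁶ = 1.99 × 10⁹ nM = 1990 mM.

1990 mM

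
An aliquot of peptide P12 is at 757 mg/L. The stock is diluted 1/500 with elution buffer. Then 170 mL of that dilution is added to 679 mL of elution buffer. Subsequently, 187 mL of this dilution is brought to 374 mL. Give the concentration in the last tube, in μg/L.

152 μg/L

Overall dilution factor = 500 × 4.994 × 2 = 4994.
757 mg/L / 4994 = 0.152 mg/L = 152 μg/L.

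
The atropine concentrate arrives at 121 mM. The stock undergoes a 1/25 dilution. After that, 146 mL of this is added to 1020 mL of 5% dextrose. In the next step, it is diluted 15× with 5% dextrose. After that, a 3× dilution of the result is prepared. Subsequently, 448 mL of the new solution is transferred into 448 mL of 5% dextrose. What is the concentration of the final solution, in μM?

6.73 μM

Overall dilution factor = 25 × 7.986 × 15 × 3 × 2 = 1.80 × 10⁴.
121 mM / 1.80 × 10⁴ = 6.73 × 10⁻³ mM = 6.73 μM.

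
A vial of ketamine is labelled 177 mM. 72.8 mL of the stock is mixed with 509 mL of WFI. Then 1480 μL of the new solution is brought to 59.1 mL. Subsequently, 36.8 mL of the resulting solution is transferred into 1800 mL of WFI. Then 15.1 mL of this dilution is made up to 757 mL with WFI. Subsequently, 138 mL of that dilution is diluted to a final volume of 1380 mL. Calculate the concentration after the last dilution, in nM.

22.2 nM

Overall dilution factor = 7.992 × 39.93 × 49.91 × 50.13 × 10 = 7.99 × 10⁶.
177 mM / 7.99 × 10⁶ = 2.22 × 10⁻⁵ mM = 22.2 nM.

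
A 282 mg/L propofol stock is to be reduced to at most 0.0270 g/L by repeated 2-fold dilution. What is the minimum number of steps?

Need 2ⁿ ≥ 10.4, so n ≥ log(10.4)/log(2) = 3.38.
Minimum whole steps: n = 4.

4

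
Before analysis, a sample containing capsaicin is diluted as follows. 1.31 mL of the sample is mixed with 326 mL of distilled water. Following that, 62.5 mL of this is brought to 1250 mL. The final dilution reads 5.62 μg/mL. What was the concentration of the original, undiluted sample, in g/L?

28.1 g/L

Overall dilution factor = 249.9 × 20 = 4997.
Original = 5.62 μg/mL × 4997 = 2.81 × 10⁴ μg/mL = 28.1 g/L.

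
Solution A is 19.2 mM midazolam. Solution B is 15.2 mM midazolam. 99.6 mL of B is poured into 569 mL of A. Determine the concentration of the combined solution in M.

0.0186 M

C_mix = (C_A·V_A + C_B·V_B)/(V_A + V_B) = (19.2×569 + 15.2×99.6) / 668.6 = 18.6 mM = 0.0186 M.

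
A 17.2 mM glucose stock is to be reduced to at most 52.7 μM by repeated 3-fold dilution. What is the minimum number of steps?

Need 3ⁿ ≥ 326, so n ≥ log(326)/log(3) = 5.27.
Minimum whole steps: n = 6.

6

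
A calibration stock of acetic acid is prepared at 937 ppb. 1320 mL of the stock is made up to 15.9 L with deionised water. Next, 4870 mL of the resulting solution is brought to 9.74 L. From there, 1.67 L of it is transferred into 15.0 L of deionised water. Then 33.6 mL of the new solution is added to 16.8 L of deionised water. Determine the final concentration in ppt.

Overall dilution factor = 12.05 × 2 × 9.982 × 501 = 1.20 × 10⁵.
937 ppb / 1.20 × 10⁵ = 7.78 × 10⁻³ ppb = 7.78 ppt.

7.78 ppt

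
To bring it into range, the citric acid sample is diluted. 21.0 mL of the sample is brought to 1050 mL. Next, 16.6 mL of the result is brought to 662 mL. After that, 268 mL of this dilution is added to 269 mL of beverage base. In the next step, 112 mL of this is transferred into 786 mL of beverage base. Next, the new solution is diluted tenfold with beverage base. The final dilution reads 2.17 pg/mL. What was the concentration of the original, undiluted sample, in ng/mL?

Overall dilution factor = 50 × 39.88 × 2.004 × 8.018 × 10 = 3.20 × 10⁵.
Original = 2.17 pg/mL × 3.20 × 10⁵ = 6.95 × 10⁵ pg/mL = 695 ng/mL.

695 ng/mL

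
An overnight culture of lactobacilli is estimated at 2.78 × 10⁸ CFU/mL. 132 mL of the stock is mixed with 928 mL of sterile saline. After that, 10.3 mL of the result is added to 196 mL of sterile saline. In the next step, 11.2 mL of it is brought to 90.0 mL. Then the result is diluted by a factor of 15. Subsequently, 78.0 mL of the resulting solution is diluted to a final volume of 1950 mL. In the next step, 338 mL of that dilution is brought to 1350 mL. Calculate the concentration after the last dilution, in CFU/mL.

144 CFU/mL

Overall dilution factor = 8.030 × 20.03 × 8.036 × 15 × 25 × 3.994 = 1.94 × 10⁶.
2.78 × 10⁸ CFU/mL / 1.94 × 10⁶ = 144 CFU/mL.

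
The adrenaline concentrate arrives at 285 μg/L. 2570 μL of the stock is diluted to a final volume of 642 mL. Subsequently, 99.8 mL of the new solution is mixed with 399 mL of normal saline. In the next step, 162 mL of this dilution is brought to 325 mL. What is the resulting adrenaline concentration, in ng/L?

114 ng/L

Overall dilution factor = 249.8 × 4.998 × 2.006 = 2505.
285 μg/L / 2505 = 0.114 μg/L = 114 ng/L.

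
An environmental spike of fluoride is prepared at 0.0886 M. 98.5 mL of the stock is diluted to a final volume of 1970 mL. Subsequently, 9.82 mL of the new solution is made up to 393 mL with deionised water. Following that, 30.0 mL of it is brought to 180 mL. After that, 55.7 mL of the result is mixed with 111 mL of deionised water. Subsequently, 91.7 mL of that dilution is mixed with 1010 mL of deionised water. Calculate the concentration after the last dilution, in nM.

513 nM

Overall dilution factor = 20 × 40.02 × 6 × 2.993 × 12.01 = 1.73 × 10⁵.
0.0886 M / 1.73 × 10⁵ = 5.13 × 10⁻⁷ M = 513 nM.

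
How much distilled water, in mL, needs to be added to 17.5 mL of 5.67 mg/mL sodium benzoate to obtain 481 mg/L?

189 mL

481 mg/L = 0.481 mg/mL.
V₂ = C₁V₁/C₂ = 5.67 × 17.5 / 0.481 = 206 mL.
Diluent to add = V₂ − V₁ = 206 − 17.5 = 189 mL.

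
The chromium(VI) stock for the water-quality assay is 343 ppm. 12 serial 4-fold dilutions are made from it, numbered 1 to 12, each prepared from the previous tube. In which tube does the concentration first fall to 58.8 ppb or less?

tube 7

Tube n has concentration 343 ppm / 4ⁿ.
Need 4ⁿ ≥ 343 ppm / 58.8 ppb = 5833, so n ≥ 6.26.
First such tube: n = 7.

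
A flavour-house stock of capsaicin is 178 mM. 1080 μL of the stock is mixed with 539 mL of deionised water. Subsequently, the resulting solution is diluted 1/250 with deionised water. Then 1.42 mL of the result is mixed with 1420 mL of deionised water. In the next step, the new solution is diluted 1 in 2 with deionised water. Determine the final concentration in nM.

0.711 nM

Overall dilution factor = 500.1 × 250 × 1001 × 2 = 2.50 × 10⁸.
178 mM / 2.50 × 10⁸ = 7.11 × 10⁻⁷ mM = 0.711 nM.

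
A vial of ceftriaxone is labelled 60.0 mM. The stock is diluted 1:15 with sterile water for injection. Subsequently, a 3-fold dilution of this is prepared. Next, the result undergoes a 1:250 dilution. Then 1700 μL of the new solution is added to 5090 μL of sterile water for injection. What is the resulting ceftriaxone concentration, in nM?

Overall dilution factor = 15 × 3 × 250 × 3.994 = 4.49 × 10⁴.
60.0 mM / 4.49 × 10⁴ = 1.34 × 10⁻³ mM = 1340 nM.

1340 nM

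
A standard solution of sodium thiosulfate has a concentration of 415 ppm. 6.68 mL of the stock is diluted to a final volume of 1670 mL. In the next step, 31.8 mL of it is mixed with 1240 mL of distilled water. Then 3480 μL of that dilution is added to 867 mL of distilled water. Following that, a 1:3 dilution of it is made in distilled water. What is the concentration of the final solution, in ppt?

Overall dilution factor = 250 × 39.99 × 250.1 × 3 = 7.50 × 10⁶.
415 ppm / 7.50 × 10⁶ = 5.53 × 10⁻⁵ ppm = 55.3 ppt.

55.3 ppt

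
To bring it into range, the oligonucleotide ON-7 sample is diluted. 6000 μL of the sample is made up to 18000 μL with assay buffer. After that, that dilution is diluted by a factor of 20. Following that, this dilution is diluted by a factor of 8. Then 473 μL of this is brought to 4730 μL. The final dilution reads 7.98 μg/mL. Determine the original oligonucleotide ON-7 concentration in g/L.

38.3 g/L

Overall dilution factor = 3 × 20 × 8 × 10 = 4800.
Original = 7.98 μg/mL × 4800 = 3.83 × 10⁴ μg/mL = 38.3 g/L.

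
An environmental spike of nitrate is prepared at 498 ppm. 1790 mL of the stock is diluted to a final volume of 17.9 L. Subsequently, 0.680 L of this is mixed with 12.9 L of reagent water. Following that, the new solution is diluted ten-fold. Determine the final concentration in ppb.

249 ppb

Overall dilution factor = 10 × 19.97 × 10 = 1997.
498 ppm / 1997 = 0.249 ppm = 249 ppb.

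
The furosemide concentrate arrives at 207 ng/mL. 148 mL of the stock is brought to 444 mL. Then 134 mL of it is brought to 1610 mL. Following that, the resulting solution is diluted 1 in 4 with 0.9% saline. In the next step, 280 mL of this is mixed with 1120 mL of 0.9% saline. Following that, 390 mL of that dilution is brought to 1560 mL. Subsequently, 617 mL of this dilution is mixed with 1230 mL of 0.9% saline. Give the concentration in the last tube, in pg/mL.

24.0 pg/mL

Overall dilution factor = 3 × 12.01 × 4 × 5 × 4 × 2.994 = 8632.
207 ng/mL / 8632 = 0.0240 ng/mL = 24.0 pg/mL.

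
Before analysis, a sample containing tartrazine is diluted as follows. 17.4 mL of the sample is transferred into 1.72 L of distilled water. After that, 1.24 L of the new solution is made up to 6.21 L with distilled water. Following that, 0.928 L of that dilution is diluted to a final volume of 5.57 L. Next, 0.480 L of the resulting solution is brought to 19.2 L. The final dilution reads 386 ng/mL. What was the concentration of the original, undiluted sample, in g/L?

46.3 g/L

Overall dilution factor = 99.85 × 5.008 × 6.002 × 40 = 1.20 × 10⁵.
Original = 386 ng/mL × 1.20 × 10⁵ = 4.63 × 10⁷ ng/mL = 46.3 g/L.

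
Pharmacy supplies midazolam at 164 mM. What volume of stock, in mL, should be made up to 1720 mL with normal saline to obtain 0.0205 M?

0.0205 M = 20.5 mM.
V₁ = C₂V₂/C₁ = 20.5 × 1720 / 164 = 215 mL.

215 mL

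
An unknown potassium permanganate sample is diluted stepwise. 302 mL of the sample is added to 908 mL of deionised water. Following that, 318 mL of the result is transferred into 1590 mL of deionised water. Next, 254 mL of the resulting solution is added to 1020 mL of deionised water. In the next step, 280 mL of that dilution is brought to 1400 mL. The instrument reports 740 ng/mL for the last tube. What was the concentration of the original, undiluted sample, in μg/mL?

446 μg/mL

Overall dilution factor = 4.007 × 6 × 5.016 × 5 = 603.
Original = 740 ng/mL × 603 = 4.46 × 10⁵ ng/mL = 446 μg/mL.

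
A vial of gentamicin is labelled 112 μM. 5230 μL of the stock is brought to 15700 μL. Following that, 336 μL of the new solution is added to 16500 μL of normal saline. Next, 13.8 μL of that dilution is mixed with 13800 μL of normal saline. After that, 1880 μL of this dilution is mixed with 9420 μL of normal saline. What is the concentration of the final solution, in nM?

Overall dilution factor = 3.002 × 50.11 × 1001 × 6.011 = 9.05 × 10⁵.
112 μM / 9.05 × 10⁵ = 1.24 × 10⁻⁴ μM = 0.124 nM.

0.124 nM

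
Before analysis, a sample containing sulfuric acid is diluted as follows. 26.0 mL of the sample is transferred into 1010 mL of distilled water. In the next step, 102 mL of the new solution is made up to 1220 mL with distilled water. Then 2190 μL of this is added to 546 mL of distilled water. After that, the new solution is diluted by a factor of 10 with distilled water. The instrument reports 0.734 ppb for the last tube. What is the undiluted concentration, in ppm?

876 ppm

Overall dilution factor = 39.85 × 11.96 × 250.3 × 10 = 1.19 × 10⁶.
Original = 0.734 ppb × 1.19 × 10⁶ = 8.76 × 10⁵ ppb = 876 ppm.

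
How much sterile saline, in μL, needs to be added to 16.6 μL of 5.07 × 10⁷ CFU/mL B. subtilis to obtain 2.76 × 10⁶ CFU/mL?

V₂ = C₁V₁/C₂ = 5.07 × 10⁷ × 16.6 / 2.76 × 10⁶ = 305 μL.
Diluent to add = V₂ − V₁ = 305 − 16.6 = 288 μL.

288 μL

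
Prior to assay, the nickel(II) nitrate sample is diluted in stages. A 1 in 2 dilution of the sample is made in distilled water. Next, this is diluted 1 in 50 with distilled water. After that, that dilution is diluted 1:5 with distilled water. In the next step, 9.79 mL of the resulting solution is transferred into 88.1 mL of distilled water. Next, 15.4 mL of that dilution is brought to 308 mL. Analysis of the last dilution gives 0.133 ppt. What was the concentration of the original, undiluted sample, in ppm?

Overall dilution factor = 2 × 50 × 5 × 9.999 × 20 = 10.00 × 10⁴.
Original = 0.133 ppt × 10.00 × 10⁴ = 1.33 × 10⁴ ppt = 0.0133 ppm.

0.0133 ppm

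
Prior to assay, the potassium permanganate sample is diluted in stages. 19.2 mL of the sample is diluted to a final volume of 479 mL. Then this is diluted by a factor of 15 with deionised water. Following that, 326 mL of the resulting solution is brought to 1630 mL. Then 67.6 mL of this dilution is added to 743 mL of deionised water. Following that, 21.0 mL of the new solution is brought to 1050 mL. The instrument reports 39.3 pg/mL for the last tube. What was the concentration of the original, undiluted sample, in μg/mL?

Overall dilution factor = 24.95 × 15 × 5 × 11.99 × 50 = 1.12 × 10⁶.
Original = 39.3 pg/mL × 1.12 × 10⁶ = 4.41 × 10⁷ pg/mL = 44.1 μg/mL.

44.1 μg/mL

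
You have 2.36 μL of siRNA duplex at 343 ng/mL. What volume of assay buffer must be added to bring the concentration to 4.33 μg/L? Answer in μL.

4.33 μg/L = 4.33 ng/mL.
V₂ = C₁V₁/C₂ = 343 × 2.36 / 4.33 = 187 μL.
Diluent to add = V₂ − V₁ = 187 − 2.36 = 185 μL.

185 μL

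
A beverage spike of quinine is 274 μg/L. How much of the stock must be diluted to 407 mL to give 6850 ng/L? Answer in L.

0.0102 L

6850 ng/L = 6.85 μg/L.
V₁ = C₂V₂/C₁ = 6.85 × 407 / 274 = 10.2 mL = 0.0102 L.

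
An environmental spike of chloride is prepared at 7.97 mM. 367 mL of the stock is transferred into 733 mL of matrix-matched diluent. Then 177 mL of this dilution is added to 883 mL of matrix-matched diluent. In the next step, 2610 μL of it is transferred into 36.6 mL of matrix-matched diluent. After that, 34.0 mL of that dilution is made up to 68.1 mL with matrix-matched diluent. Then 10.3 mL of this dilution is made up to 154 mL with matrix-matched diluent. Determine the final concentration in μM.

Overall dilution factor = 2.997 × 5.989 × 15.02 × 2.003 × 14.95 = 8075.
7.97 mM / 8075 = 9.87 × 10⁻⁴ mM = 0.987 μM.

0.987 μM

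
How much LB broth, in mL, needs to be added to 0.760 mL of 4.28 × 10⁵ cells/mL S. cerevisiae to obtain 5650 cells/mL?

V₂ = C₁V₁/C₂ = 4.28 × 10⁵ × 0.760 / 5650 = 57.6 mL.
Diluent to add = V₂ − V₁ = 57.6 − 0.760 = 56.8 mL.

56.8 mL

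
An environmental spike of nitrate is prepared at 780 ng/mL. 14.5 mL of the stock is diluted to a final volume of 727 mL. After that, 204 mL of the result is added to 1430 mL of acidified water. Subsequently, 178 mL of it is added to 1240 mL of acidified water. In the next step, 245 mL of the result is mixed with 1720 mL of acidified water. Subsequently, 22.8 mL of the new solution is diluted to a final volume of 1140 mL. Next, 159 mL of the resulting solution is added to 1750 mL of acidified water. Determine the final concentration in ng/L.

0.0506 ng/L

Overall dilution factor = 50.14 × 8.010 × 7.966 × 8.020 × 50 × 12.01 = 1.54 × 10⁷.
780 ng/mL / 1.54 × 10⁷ = 5.06 × 10⁻⁵ ng/mL = 0.0506 ng/L.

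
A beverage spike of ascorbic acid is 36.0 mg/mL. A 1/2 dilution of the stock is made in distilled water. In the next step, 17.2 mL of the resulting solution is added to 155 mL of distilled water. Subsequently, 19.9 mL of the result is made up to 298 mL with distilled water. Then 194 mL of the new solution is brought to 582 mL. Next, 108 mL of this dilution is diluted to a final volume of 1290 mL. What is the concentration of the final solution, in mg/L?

Overall dilution factor = 2 × 10.01 × 14.97 × 3 × 11.94 = 1.07 × 10⁴.
36.0 mg/mL / 1.07 × 10⁴ = 3.35 × 10⁻³ mg/mL = 3.35 mg/L.

3.35 mg/L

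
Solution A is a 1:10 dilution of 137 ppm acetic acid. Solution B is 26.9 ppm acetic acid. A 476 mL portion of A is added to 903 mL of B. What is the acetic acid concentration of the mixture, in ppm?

22.3 ppm

C_A = 137 ppm / 10 = 13.7 ppm.
C_mix = (C_A·V_A + C_B·V_B)/(V_A + V_B) = (13.7×476 + 26.9×903) / 1379 = 22.3 ppm.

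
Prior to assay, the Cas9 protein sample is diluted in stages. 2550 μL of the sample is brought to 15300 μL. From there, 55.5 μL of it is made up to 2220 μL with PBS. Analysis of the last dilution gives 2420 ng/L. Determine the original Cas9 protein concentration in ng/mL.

Overall dilution factor = 6 × 40 = 240.
Original = 2420 ng/L × 240 = 5.81 × 10⁵ ng/L = 581 ng/mL.

581 ng/mL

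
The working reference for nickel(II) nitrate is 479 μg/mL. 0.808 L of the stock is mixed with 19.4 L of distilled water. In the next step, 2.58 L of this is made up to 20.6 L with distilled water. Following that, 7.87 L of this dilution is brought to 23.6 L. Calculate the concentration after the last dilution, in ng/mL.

Overall dilution factor = 25.01 × 7.984 × 2.999 = 599.
479 μg/mL / 599 = 0.800 μg/mL = 800 ng/mL.

800 ng/mL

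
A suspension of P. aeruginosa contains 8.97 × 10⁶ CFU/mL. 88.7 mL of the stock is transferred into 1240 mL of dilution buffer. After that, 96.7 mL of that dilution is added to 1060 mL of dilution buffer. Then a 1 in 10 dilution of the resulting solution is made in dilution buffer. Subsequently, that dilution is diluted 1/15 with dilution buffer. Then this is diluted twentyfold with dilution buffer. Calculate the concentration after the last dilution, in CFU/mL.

16.7 CFU/mL

Overall dilution factor = 14.98 × 11.96 × 10 × 15 × 20 = 5.38 × 10⁵.
8.97 × 10⁶ CFU/mL / 5.38 × 10⁵ = 16.7 CFU/mL.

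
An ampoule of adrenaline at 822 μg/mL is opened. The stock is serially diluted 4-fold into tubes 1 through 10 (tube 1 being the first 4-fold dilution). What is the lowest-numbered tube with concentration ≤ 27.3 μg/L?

tube 8

Tube n has concentration 822 μg/mL / 4ⁿ.
Need 4ⁿ ≥ 822 μg/mL / 27.3 μg/L = 3.01 × 10⁴, so n ≥ 7.44.
First such tube: n = 8.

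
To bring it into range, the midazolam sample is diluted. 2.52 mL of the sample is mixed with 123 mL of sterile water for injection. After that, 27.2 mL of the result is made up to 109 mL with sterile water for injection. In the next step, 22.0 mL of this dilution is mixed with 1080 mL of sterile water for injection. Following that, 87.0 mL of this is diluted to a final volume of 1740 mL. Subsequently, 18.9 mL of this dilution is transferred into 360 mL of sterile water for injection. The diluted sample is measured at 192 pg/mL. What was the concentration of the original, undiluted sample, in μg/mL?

770 μg/mL

Overall dilution factor = 49.81 × 4.007 × 50.09 × 20 × 20.05 = 4.01 × 10⁶.
Original = 192 pg/mL × 4.01 × 10⁶ = 7.70 × 10⁸ pg/mL = 770 μg/mL.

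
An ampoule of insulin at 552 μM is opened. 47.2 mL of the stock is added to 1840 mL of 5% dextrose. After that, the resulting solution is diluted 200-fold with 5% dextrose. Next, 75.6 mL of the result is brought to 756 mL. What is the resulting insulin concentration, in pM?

Overall dilution factor = 39.98 × 200 × 10 = 8.00 × 10⁴.
552 μM / 8.00 × 10⁴ = 6.90 × 10⁻³ μM = 6900 pM.

6900 pM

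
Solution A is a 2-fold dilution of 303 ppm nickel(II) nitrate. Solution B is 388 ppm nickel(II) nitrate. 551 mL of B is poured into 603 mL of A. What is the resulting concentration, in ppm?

C_A = 303 ppm / 2 = 152 ppm.
C_mix = (C_A·V_A + C_B·V_B)/(V_A + V_B) = (152×603 + 388×551) / 1154 = 264 ppm.

264 ppm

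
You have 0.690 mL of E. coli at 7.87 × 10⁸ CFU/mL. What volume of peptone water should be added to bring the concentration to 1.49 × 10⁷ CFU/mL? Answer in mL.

35.8 mL

V₂ = C₁V₁/C₂ = 7.87 × 10⁸ × 0.690 / 1.49 × 10⁷ = 36.4 mL.
Diluent to add = V₂ − V₁ = 36.4 − 0.690 = 35.8 mL.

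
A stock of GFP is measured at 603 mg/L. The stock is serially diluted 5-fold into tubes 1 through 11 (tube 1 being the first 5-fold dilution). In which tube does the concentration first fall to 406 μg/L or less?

tube 5

Tube n has concentration 603 mg/L / 5ⁿ.
Need 5ⁿ ≥ 603 mg/L / 406 μg/L = 1485, so n ≥ 4.54.
First such tube: n = 5.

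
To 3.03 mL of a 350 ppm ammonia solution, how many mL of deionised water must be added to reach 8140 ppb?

127 mL

8140 ppb = 8.14 ppm.
V₂ = C₁V₁/C₂ = 350 × 3.03 / 8.14 = 130 mL.
Diluent to add = V₂ − V₁ = 130 − 3.03 = 127 mL.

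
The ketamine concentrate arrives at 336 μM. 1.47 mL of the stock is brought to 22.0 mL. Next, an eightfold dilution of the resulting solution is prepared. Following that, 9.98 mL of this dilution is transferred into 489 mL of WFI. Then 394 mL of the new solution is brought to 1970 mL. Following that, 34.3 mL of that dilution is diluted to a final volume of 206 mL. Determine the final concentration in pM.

1870 pM

Overall dilution factor = 14.97 × 8 × 50.00 × 5 × 6.006 = 1.80 × 10⁵.
336 μM / 1.80 × 10⁵ = 1.87 × 10⁻³ μM = 1870 pM.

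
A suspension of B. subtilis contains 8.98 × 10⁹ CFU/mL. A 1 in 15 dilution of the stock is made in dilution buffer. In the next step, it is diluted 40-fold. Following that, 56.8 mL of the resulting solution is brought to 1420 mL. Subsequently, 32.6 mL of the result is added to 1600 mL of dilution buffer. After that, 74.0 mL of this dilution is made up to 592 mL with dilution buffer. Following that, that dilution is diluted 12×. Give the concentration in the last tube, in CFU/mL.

Overall dilution factor = 15 × 40 × 25 × 50.08 × 8 × 12 = 7.21 × 10⁷.
8.98 × 10⁹ CFU/mL / 7.21 × 10⁷ = 125 CFU/mL.

125 CFU/mL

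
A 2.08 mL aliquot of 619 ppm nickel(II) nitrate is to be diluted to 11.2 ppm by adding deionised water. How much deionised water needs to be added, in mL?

113 mL

V₂ = C₁V₁/C₂ = 619 × 2.08 / 11.2 = 115 mL.
Diluent to add = V₂ − V₁ = 115 − 2.08 = 113 mL.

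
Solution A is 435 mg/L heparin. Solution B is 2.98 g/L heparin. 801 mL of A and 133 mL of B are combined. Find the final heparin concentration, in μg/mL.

C_B = 2.98 g/L = 2980 mg/L.
C_mix = (C_A·V_A + C_B·V_B)/(V_A + V_B) = (435×801 + 2980×133) / 934.0 = 797 mg/L = 797 μg/mL.

797 μg/mL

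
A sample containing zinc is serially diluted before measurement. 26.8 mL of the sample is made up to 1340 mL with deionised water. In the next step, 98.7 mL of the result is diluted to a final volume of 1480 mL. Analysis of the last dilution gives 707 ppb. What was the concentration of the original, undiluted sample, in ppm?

530 ppm

Overall dilution factor = 50 × 14.99 = 750.
Original = 707 ppb × 750 = 5.30 × 10⁵ ppb = 530 ppm.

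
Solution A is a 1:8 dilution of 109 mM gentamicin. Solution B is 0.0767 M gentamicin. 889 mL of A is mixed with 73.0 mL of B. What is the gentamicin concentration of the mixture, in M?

0.0184 M

C_A = 109 mM / 8 = 13.6 mM.
C_B = 0.0767 M = 76.7 mM.
C_mix = (C_A·V_A + C_B·V_B)/(V_A + V_B) = (13.6×889 + 76.7×73.0) / 962.0 = 18.4 mM = 0.0184 M.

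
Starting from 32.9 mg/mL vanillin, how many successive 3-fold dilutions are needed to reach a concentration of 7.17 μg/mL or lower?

Need 3ⁿ ≥ 4589, so n ≥ log(4589)/log(3) = 7.67.
Minimum whole steps: n = 8.

8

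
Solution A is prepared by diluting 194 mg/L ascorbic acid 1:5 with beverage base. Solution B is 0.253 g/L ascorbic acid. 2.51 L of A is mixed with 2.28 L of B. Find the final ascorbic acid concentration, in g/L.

C_A = 194 mg/L / 5 = 38.8 mg/L.
C_B = 0.253 g/L = 253 mg/L.
C_mix = (C_A·V_A + C_B·V_B)/(V_A + V_B) = (38.8×2.51 + 253×2.28) / 4.790 = 141 mg/L = 0.141 g/L.

0.141 g/L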